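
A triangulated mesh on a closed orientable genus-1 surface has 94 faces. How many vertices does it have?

χ = 2 − 2·1 = 0, and every face is a triangle so 3F = 2E.
E = 3·94/2 = 141. Then V = 0 + E − F = 0 + 141 − 94 = 47.

47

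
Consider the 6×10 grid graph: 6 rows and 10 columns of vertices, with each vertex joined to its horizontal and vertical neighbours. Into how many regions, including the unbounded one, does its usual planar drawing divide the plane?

46

The grid has V = 6·10 = 60 vertices and E = 6·9 + 10·5 = 104 edges.
F = 2 − V + E = 2 − 60 + 104 = 46.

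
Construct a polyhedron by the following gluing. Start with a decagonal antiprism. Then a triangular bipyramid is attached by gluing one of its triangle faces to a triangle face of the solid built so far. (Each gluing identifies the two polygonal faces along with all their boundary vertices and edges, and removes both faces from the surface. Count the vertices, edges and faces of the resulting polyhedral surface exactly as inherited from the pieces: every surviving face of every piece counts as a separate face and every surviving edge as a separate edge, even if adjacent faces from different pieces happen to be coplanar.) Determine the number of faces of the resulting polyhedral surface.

26

A decagonal antiprism: V=20, E=40, F=22.
Attach a triangular bipyramid (V=5, E=9, F=6) along a 3-gon: merge 3 vertices and 3 edges, delete both glued faces → V=22, E=46, F=26.
Check: V − E + F = 22 − 46 + 26 = 2.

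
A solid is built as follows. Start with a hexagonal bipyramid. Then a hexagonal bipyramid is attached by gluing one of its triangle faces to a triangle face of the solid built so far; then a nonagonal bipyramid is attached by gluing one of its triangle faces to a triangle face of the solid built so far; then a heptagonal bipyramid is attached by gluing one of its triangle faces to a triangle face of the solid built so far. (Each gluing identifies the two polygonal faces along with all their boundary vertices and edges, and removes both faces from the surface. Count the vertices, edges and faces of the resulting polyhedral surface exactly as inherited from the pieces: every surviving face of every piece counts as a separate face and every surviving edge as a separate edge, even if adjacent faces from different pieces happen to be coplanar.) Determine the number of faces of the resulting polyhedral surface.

A hexagonal bipyramid: V=8, E=18, F=12.
Attach a hexagonal bipyramid (V=8, E=18, F=12) along a 3-gon: merge 3 vertices and 3 edges, delete both glued faces → V=13, E=33, F=22.
Attach a nonagonal bipyramid (V=11, E=27, F=18) along a 3-gon: merge 3 vertices and 3 edges, delete both glued faces → V=21, E=57, F=38.
Attach a heptagonal bipyramid (V=9, E=21, F=14) along a 3-gon: merge 3 vertices and 3 edges, delete both glued faces → V=27, E=75, F=50.
Check: V − E + F = 27 − 75 + 50 = 2.

50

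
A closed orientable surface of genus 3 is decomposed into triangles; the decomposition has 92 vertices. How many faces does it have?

192

χ = 2 − 2·3 = -4, and every face is a triangle so 3F = 2E.
V − E + F = -4 with E = 3F/2 gives 92 − (3/2 − 1)·F = -4, so F = 192 and E = 288.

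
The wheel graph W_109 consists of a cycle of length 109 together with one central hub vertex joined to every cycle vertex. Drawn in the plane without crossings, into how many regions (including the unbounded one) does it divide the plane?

W_109 has V = 109 + 1 = 110 vertices and E = 2·109 = 218 edges.
By Euler's formula F = 2 − V + E = 2 − 110 + 218 = 110.

110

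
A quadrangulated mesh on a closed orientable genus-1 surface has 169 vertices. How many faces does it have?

χ = 2 − 2·1 = 0, and every face is a square so 4F = 2E.
V − E + F = 0 with E = 4F/2 gives 169 − (4/2 − 1)·F = 0, so F = 169 and E = 338.

169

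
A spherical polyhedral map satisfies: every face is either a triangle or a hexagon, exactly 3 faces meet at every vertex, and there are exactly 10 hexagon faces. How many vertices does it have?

Let x be the number of triangles; then F = 10 + x.
Edge–face incidences: 2E = 6·10 + 3·x = 60 + 3x.
Every vertex has degree 3, so 3V = 2E.
Euler: V − E + F = 2 ⇒ (2E)/3 − E + (10 + x) = 2.
Multiply by 6: 2·(2E) − 3·(2E) + 6·(10 + x) = 12, i.e. 60 + 6x − (60 + 3x) = 12.
Collecting terms: 3x = 12, so x = 4.
Then 2E = 60 + 3·4 = 72, so E = 36, V = 2E/3 = 24, F = 10 + 4 = 14.

24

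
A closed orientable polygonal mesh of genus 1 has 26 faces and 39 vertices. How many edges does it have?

65

For a closed orientable surface of genus 1, χ = 2 − 2·1 = 0.
E = V + F − (0) = 39 + 26 − (0) = 65.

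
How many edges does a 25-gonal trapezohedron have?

The n-trapezohedron (dual of the n-antiprism) has V = 2·25 + 2 = 52, E = 4·25 = 100, F = 2·25 = 50.

100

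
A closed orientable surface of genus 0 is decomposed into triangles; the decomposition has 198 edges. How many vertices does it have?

68

χ = 2 − 2·0 = 2, and every face is a triangle so 3F = 2E.
F = 2E/3 = 132. Then V = 2 + E − F = 2 + 198 − 132 = 68.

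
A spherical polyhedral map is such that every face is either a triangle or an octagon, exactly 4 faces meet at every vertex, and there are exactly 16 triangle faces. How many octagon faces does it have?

2

Let x be the number of octagons; then F = 16 + x.
Edge–face incidences: 2E = 3·16 + 8·x = 48 + 8x.
Every vertex has degree 4, so 4V = 2E.
Euler: V − E + F = 2 ⇒ (2E)/4 − E + (16 + x) = 2.
Multiply by 8: 2·(2E) − 4·(2E) + 8·(16 + x) = 16, i.e. 128 + 8x − 2·(48 + 8x) = 16.
Collecting terms: −8x + 32 = 16, so −8x = −16, so x = 2.
Then 2E = 48 + 8·2 = 64, so E = 32, V = 2E/4 = 16, F = 16 + 2 = 18.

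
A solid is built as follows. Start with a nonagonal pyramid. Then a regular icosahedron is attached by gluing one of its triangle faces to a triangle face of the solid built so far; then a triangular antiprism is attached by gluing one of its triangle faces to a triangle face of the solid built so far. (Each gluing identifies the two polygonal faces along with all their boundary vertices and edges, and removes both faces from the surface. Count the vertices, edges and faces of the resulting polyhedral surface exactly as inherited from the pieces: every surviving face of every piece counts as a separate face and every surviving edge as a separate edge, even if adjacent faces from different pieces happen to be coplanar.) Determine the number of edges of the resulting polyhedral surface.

54

A nonagonal pyramid: V=10, E=18, F=10.
Attach a regular icosahedron (V=12, E=30, F=20) along a 3-gon: merge 3 vertices and 3 edges, delete both glued faces → V=19, E=45, F=28.
Attach a triangular antiprism (V=6, E=12, F=8) along a 3-gon: merge 3 vertices and 3 edges, delete both glued faces → V=22, E=54, F=34.
Check: V − E + F = 22 − 54 + 34 = 2.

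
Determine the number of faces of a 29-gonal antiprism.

60

An antiprism on an n-gon has two n-gon caps and 2n triangles: V = 2·29 = 58, E = 4·29 = 116, F = 2·29 + 2 = 60.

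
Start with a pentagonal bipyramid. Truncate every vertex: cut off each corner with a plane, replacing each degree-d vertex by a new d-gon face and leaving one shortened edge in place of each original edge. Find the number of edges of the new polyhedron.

45

The base solid has V = 7, E = 15, F = 10.
Truncation replaces each original edge-end by a new vertex, so V′ = 2E = 30.
Each original edge survives, and each old vertex of degree d contributes d new edges; summing degrees gives Σd = 2E, so E′ = E + 2E = 3E = 45.
Each original face survives and each original vertex becomes one new face: F′ = F + V = 17.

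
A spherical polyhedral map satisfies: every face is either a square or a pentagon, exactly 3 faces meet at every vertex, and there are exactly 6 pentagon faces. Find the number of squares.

Let x be the number of squares; then F = 6 + x.
Edge–face incidences: 2E = 5·6 + 4·x = 30 + 4x.
Every vertex has degree 3, so 3V = 2E.
Euler: V − E + F = 2 ⇒ (2E)/3 − E + (6 + x) = 2.
Multiply by 6: 2·(2E) − 3·(2E) + 6·(6 + x) = 12, i.e. 36 + 6x − (30 + 4x) = 12.
Collecting terms: 2x + 6 = 12, so 2x = 6, so x = 3.
Then 2E = 30 + 4·3 = 42, so E = 21, V = 2E/3 = 14, F = 6 + 3 = 9.

3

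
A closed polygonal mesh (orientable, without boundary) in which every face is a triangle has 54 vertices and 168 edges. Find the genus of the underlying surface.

2

Every face is a triangle and each edge borders two faces, so 3F = 2·168, giving F = 112.
χ = V − E + F = 54 − 168 + 112 = -2.
For a closed orientable surface χ = 2 − 2g, so g = (2 − (-2))/2 = 2.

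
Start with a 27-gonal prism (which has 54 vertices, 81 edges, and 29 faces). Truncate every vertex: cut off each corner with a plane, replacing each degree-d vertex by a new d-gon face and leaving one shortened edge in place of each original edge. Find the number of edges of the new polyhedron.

Truncation replaces each original edge-end by a new vertex, so V′ = 2E = 162.
Each original edge survives, and each old vertex of degree d contributes d new edges; summing degrees gives Σd = 2E, so E′ = E + 2E = 3E = 243.
Each original face survives and each original vertex becomes one new face: F′ = F + V = 83.

243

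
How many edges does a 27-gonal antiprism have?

An antiprism on an n-gon has two n-gon caps and 2n triangles: V = 2·27 = 54, E = 4·27 = 108, F = 2·27 + 2 = 56.
Check: V − E + F = 54 − 108 + 56 = 2.

108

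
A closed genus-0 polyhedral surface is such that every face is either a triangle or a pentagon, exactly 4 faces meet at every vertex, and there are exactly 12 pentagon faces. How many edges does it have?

60

Let x be the number of triangles; then F = 12 + x.
Edge–face incidences: 2E = 5·12 + 3·x = 60 + 3x.
Every vertex has degree 4, so 4V = 2E.
Euler: V − E + F = 2 ⇒ (2E)/4 − E + (12 + x) = 2.
Multiply by 8: 2·(2E) − 4·(2E) + 8·(12 + x) = 16, i.e. 96 + 8x − 2·(60 + 3x) = 16.
Collecting terms: 2x − 24 = 16, so 2x = 40, so x = 20.
Then 2E = 60 + 3·20 = 120, so E = 60, V = 2E/4 = 30, F = 12 + 20 = 32.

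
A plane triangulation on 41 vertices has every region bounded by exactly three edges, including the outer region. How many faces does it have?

In a plane triangulation 3F = 2E and V − E + F = 2, so F = 2V − 4 = 2·41 − 4 = 78.

78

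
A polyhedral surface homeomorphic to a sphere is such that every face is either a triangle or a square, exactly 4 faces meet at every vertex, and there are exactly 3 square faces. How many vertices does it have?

Let x be the number of triangles; then F = 3 + x.
Edge–face incidences: 2E = 4·3 + 3·x = 12 + 3x.
Every vertex has degree 4, so 4V = 2E.
Euler: V − E + F = 2 ⇒ (2E)/4 − E + (3 + x) = 2.
Multiply by 8: 2·(2E) − 4·(2E) + 8·(3 + x) = 16, i.e. 24 + 8x − 2·(12 + 3x) = 16.
Collecting terms: 2x = 16, so x = 8.
Then 2E = 12 + 3·8 = 36, so E = 18, V = 2E/4 = 9, F = 3 + 8 = 11.

9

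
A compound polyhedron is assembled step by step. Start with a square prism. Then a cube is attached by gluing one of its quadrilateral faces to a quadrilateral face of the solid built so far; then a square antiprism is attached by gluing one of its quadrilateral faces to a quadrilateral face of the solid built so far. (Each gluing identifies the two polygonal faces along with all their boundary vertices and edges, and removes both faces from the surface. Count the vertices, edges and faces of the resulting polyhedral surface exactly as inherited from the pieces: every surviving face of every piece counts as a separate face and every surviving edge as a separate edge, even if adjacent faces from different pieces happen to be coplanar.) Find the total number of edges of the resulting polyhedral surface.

32

A square prism: V=8, E=12, F=6.
Attach a cube (V=8, E=12, F=6) along a 4-gon: merge 4 vertices and 4 edges, delete both glued faces → V=12, E=20, F=10.
Attach a square antiprism (V=8, E=16, F=10) along a 4-gon: merge 4 vertices and 4 edges, delete both glued faces → V=16, E=32, F=18.
Check: V − E + F = 16 − 32 + 18 = 2.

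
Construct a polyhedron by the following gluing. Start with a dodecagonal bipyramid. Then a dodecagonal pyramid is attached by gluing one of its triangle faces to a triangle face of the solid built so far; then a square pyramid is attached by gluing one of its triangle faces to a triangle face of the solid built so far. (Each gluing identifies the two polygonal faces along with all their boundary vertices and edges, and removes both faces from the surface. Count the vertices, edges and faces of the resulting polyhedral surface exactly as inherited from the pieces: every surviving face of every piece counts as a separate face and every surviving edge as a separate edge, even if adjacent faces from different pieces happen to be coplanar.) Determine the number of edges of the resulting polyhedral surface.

A dodecagonal bipyramid: V=14, E=36, F=24.
Attach a dodecagonal pyramid (V=13, E=24, F=13) along a 3-gon: merge 3 vertices and 3 edges, delete both glued faces → V=24, E=57, F=35.
Attach a square pyramid (V=5, E=8, F=5) along a 3-gon: merge 3 vertices and 3 edges, delete both glued faces → V=26, E=62, F=38.
Check: V − E + F = 26 − 62 + 38 = 2.

62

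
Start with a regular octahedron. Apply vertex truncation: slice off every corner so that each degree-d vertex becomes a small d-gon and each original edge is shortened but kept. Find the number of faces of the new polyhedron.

The base solid has V = 6, E = 12, F = 8.
Truncation replaces each original edge-end by a new vertex, so V′ = 2E = 24.
Each original edge survives, and each old vertex of degree d contributes d new edges; summing degrees gives Σd = 2E, so E′ = E + 2E = 3E = 36.
Each original face survives and each original vertex becomes one new face: F′ = F + V = 14.

14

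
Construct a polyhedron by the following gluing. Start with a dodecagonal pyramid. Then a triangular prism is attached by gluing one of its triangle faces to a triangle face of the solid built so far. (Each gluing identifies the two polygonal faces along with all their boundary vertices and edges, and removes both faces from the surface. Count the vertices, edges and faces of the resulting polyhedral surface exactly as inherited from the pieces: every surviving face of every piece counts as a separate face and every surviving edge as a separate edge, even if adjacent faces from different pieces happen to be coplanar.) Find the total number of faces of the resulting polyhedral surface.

16

A dodecagonal pyramid: V=13, E=24, F=13.
Attach a triangular prism (V=6, E=9, F=5) along a 3-gon: merge 3 vertices and 3 edges, delete both glued faces → V=16, E=30, F=16.
Check: V − E + F = 16 − 30 + 16 = 2.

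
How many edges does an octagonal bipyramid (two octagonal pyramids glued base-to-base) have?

24

A bipyramid over an n-gon has 2n triangular faces and n + 2 vertices: V = 8 + 2 = 10, E = 3·8 = 24, F = 2·8 = 16.
Check: V − E + F = 10 − 24 + 16 = 2.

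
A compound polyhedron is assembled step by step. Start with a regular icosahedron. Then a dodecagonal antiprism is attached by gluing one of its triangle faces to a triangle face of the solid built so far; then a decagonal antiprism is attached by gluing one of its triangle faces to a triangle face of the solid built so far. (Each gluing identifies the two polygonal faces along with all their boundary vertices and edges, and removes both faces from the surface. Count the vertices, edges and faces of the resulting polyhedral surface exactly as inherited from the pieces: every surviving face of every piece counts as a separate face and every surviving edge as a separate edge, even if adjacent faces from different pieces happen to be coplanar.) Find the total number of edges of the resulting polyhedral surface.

A regular icosahedron: V=12, E=30, F=20.
Attach a dodecagonal antiprism (V=24, E=48, F=26) along a 3-gon: merge 3 vertices and 3 edges, delete both glued faces → V=33, E=75, F=44.
Attach a decagonal antiprism (V=20, E=40, F=22) along a 3-gon: merge 3 vertices and 3 edges, delete both glued faces → V=50, E=112, F=64.
Check: V − E + F = 50 − 112 + 64 = 2.

112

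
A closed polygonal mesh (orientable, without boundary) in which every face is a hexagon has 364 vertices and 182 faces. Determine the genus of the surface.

1

Every face is a hexagon, so 2E = 6·182 = 1092, giving E = 546.
χ = V − E + F = 364 − 546 + 182 = 0.
For a closed orientable surface χ = 2 − 2g, so g = (2 − (0))/2 = 1.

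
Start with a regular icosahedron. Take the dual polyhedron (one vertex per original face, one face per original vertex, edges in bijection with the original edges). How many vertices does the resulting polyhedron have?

The base solid has V = 12, E = 30, F = 20.
The dual swaps V and F and preserves E: V′ = F = 20, E′ = E = 30, F′ = V = 12.

20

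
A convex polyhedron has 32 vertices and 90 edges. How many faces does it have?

60

Here V − E + F = 2.
F = 2 − V + E = 2 − 32 + 90 = 60.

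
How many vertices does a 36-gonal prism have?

A prism on an n-gon has two n-gon bases and n rectangular sides: V = 2·36 = 72, E = 3·36 = 108, F = 36 + 2 = 38.

72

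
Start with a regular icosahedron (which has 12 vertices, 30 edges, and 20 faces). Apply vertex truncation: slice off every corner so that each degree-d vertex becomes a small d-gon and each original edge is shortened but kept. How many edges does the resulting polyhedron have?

Truncation replaces each original edge-end by a new vertex, so V′ = 2E = 60.
Each original edge survives, and each old vertex of degree d contributes d new edges; summing degrees gives Σd = 2E, so E′ = E + 2E = 3E = 90.
Each original face survives and each original vertex becomes one new face: F′ = F + V = 32.

90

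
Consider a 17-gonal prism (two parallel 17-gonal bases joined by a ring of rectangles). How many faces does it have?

A prism on an n-gon has two n-gon bases and n rectangular sides: V = 2·17 = 34, E = 3·17 = 51, F = 17 + 2 = 19.

19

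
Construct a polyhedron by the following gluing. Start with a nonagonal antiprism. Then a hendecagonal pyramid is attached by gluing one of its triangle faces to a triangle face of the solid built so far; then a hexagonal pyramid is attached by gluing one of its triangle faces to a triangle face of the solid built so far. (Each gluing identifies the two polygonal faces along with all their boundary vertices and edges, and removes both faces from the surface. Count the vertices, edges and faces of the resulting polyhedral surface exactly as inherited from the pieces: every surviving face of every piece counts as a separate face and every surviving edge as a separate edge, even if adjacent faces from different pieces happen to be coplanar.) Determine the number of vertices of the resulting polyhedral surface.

A nonagonal antiprism: V=18, E=36, F=20.
Attach a hendecagonal pyramid (V=12, E=22, F=12) along a 3-gon: merge 3 vertices and 3 edges, delete both glued faces → V=27, E=55, F=30.
Attach a hexagonal pyramid (V=7, E=12, F=7) along a 3-gon: merge 3 vertices and 3 edges, delete both glued faces → V=31, E=64, F=35.
Check: V − E + F = 31 − 64 + 35 = 2.

31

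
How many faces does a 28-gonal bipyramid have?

A bipyramid over an n-gon has 2n triangular faces and n + 2 vertices: V = 28 + 2 = 30, E = 3·28 = 84, F = 2·28 = 56.

56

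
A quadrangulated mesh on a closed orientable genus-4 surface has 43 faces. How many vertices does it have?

χ = 2 − 2·4 = -6, and every face is a square so 4F = 2E.
E = 4·43/2 = 86. Then V = -6 + E − F = -6 + 86 − 43 = 37.

37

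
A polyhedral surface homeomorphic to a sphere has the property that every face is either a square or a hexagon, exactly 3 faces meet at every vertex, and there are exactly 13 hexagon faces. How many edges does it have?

Let x be the number of squares; then F = 13 + x.
Edge–face incidences: 2E = 6·13 + 4·x = 78 + 4x.
Every vertex has degree 3, so 3V = 2E.
Euler: V − E + F = 2 ⇒ (2E)/3 − E + (13 + x) = 2.
Multiply by 6: 2·(2E) − 3·(2E) + 6·(13 + x) = 12, i.e. 78 + 6x − (78 + 4x) = 12.
Collecting terms: 2x = 12, so x = 6.
Then 2E = 78 + 4·6 = 102, so E = 51, V = 2E/3 = 34, F = 13 + 6 = 19.

51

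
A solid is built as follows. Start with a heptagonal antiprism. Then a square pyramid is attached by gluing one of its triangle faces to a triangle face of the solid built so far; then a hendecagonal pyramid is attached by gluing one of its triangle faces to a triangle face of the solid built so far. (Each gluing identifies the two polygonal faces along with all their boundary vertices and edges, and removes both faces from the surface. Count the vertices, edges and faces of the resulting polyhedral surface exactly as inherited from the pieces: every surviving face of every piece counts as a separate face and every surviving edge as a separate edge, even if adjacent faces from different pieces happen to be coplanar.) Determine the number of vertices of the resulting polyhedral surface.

25

A heptagonal antiprism: V=14, E=28, F=16.
Attach a square pyramid (V=5, E=8, F=5) along a 3-gon: merge 3 vertices and 3 edges, delete both glued faces → V=16, E=33, F=19.
Attach a hendecagonal pyramid (V=12, E=22, F=12) along a 3-gon: merge 3 vertices and 3 edges, delete both glued faces → V=25, E=52, F=29.
Check: V − E + F = 25 − 52 + 29 = 2.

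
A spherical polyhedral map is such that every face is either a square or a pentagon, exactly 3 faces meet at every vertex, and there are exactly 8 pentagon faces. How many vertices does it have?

16

Let x be the number of squares; then F = 8 + x.
Edge–face incidences: 2E = 5·8 + 4·x = 40 + 4x.
Every vertex has degree 3, so 3V = 2E.
Euler: V − E + F = 2 ⇒ (2E)/3 − E + (8 + x) = 2.
Multiply by 6: 2·(2E) − 3·(2E) + 6·(8 + x) = 12, i.e. 48 + 6x − (40 + 4x) = 12.
Collecting terms: 2x + 8 = 12, so 2x = 4, so x = 2.
Then 2E = 40 + 4·2 = 48, so E = 24, V = 2E/3 = 16, F = 8 + 2 = 10.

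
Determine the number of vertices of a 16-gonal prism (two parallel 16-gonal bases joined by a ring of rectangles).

32

A prism on an n-gon has two n-gon bases and n rectangular sides: V = 2·16 = 32, E = 3·16 = 48, F = 16 + 2 = 18.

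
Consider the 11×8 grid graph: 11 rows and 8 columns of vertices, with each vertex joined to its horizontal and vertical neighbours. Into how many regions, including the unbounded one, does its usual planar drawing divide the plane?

71

The grid has V = 11·8 = 88 vertices and E = 11·7 + 8·10 = 157 edges.
F = 2 − V + E = 2 − 88 + 157 = 71.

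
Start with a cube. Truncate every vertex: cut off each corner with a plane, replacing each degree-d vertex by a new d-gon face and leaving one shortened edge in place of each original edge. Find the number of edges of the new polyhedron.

36

The base solid has V = 8, E = 12, F = 6.
Truncation replaces each original edge-end by a new vertex, so V′ = 2E = 24.
Each original edge survives, and each old vertex of degree d contributes d new edges; summing degrees gives Σd = 2E, so E′ = E + 2E = 3E = 36.
Each original face survives and each original vertex becomes one new face: F′ = F + V = 14.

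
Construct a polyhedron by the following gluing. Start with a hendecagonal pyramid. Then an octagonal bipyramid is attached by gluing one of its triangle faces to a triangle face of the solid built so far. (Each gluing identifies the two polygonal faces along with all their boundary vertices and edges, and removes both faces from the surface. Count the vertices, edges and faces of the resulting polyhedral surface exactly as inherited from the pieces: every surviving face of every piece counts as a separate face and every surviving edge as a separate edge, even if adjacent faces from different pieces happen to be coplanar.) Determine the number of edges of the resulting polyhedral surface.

A hendecagonal pyramid: V=12, E=22, F=12.
Attach an octagonal bipyramid (V=10, E=24, F=16) along a 3-gon: merge 3 vertices and 3 edges, delete both glued faces → V=19, E=43, F=26.
Check: V − E + F = 19 − 43 + 26 = 2.

43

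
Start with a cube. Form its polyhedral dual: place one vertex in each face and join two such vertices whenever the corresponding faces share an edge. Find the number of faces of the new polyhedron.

The base solid has V = 8, E = 12, F = 6.
The dual swaps V and F and preserves E: V′ = F = 6, E′ = E = 12, F′ = V = 8.

8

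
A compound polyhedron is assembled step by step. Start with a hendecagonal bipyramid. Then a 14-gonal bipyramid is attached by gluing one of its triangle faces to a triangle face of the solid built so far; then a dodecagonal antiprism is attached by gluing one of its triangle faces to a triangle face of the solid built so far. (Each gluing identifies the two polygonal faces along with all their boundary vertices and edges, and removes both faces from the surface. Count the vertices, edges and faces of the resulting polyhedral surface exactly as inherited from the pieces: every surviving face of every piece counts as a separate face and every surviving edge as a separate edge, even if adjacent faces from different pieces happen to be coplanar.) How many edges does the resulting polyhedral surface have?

A hendecagonal bipyramid: V=13, E=33, F=22.
Attach a 14-gonal bipyramid (V=16, E=42, F=28) along a 3-gon: merge 3 vertices and 3 edges, delete both glued faces → V=26, E=72, F=48.
Attach a dodecagonal antiprism (V=24, E=48, F=26) along a 3-gon: merge 3 vertices and 3 edges, delete both glued faces → V=47, E=117, F=72.
Check: V − E + F = 47 − 117 + 72 = 2.

117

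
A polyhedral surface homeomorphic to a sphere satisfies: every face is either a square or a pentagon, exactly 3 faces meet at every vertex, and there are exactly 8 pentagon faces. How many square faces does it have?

2

Let x be the number of squares; then F = 8 + x.
Edge–face incidences: 2E = 5·8 + 4·x = 40 + 4x.
Every vertex has degree 3, so 3V = 2E.
Euler: V − E + F = 2 ⇒ (2E)/3 − E + (8 + x) = 2.
Multiply by 6: 2·(2E) − 3·(2E) + 6·(8 + x) = 12, i.e. 48 + 6x − (40 + 4x) = 12.
Collecting terms: 2x + 8 = 12, so 2x = 4, so x = 2.
Then 2E = 40 + 4·2 = 48, so E = 24, V = 2E/3 = 16, F = 8 + 2 = 10.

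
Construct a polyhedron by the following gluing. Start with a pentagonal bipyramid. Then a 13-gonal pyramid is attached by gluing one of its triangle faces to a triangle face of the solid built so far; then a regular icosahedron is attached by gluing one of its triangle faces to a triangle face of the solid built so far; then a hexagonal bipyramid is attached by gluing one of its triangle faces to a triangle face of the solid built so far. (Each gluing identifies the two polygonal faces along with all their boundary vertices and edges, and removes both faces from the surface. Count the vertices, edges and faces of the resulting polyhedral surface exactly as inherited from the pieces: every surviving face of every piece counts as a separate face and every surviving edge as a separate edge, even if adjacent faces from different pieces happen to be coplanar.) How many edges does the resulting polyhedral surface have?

80

A pentagonal bipyramid: V=7, E=15, F=10.
Attach a 13-gonal pyramid (V=14, E=26, F=14) along a 3-gon: merge 3 vertices and 3 edges, delete both glued faces → V=18, E=38, F=22.
Attach a regular icosahedron (V=12, E=30, F=20) along a 3-gon: merge 3 vertices and 3 edges, delete both glued faces → V=27, E=65, F=40.
Attach a hexagonal bipyramid (V=8, E=18, F=12) along a 3-gon: merge 3 vertices and 3 edges, delete both glued faces → V=32, E=80, F=50.
Check: V − E + F = 32 − 80 + 50 = 2.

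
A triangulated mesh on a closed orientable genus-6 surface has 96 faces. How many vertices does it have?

38

χ = 2 − 2·6 = -10, and every face is a triangle so 3F = 2E.
E = 3·96/2 = 144. Then V = -10 + E − F = -10 + 144 − 96 = 38.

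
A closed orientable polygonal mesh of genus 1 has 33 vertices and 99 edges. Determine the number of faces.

For a closed orientable surface of genus 1, χ = 2 − 2·1 = 0.
F = 0 − V + E = 0 − 33 + 99 = 66.

66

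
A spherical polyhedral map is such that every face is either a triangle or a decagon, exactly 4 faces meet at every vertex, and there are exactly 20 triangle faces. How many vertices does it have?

Let x be the number of decagons; then F = 20 + x.
Edge–face incidences: 2E = 3·20 + 10·x = 60 + 10x.
Every vertex has degree 4, so 4V = 2E.
Euler: V − E + F = 2 ⇒ (2E)/4 − E + (20 + x) = 2.
Multiply by 8: 2·(2E) − 4·(2E) + 8·(20 + x) = 16, i.e. 160 + 8x − 2·(60 + 10x) = 16.
Collecting terms: −12x + 40 = 16, so −12x = −24, so x = 2.
Then 2E = 60 + 10·2 = 80, so E = 40, V = 2E/4 = 20, F = 20 + 2 = 22.

20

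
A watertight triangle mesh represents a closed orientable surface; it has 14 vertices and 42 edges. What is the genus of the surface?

1

Every face is a triangle and each edge borders two faces, so 3F = 2·42, giving F = 28.
χ = V − E + F = 14 − 42 + 28 = 0.
For a closed orientable surface χ = 2 − 2g, so g = (2 − (0))/2 = 1.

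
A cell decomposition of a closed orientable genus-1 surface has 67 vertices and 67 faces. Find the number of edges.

134

For a closed orientable surface of genus 1, χ = 2 − 2·1 = 0.
E = V + F − (0) = 67 + 67 − (0) = 134.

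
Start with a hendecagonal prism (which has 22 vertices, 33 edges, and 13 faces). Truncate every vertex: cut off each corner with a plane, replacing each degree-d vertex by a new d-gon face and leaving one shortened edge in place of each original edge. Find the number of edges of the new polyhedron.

Truncation replaces each original edge-end by a new vertex, so V′ = 2E = 66.
Each original edge survives, and each old vertex of degree d contributes d new edges; summing degrees gives Σd = 2E, so E′ = E + 2E = 3E = 99.
Each original face survives and each original vertex becomes one new face: F′ = F + V = 35.

99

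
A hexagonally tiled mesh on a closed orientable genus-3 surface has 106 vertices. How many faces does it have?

55

χ = 2 − 2·3 = -4, and every face is a hexagon so 6F = 2E.
V − E + F = -4 with E = 6F/2 gives 106 − (6/2 − 1)·F = -4, so F = 55 and E = 165.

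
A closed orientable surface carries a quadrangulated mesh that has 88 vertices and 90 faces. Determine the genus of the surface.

2

Every face is a square, so 2E = 4·90 = 360, giving E = 180.
χ = V − E + F = 88 − 180 + 90 = -2.
For a closed orientable surface χ = 2 − 2g, so g = (2 − (-2))/2 = 2.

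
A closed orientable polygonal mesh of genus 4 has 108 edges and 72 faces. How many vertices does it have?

30

For a closed orientable surface of genus 4, χ = 2 − 2·4 = -6.
V = -6 + E − F = -6 + 108 − 72 = 30.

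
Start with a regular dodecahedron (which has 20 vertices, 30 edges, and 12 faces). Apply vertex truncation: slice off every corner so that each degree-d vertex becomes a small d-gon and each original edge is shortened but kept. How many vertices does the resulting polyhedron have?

Truncation replaces each original edge-end by a new vertex, so V′ = 2E = 60.
Each original edge survives, and each old vertex of degree d contributes d new edges; summing degrees gives Σd = 2E, so E′ = E + 2E = 3E = 90.
Each original face survives and each original vertex becomes one new face: F′ = F + V = 32.

60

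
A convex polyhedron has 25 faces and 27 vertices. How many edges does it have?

50

Here V − E + F = 2.
E = V + F − (2) = 27 + 25 − (2) = 50.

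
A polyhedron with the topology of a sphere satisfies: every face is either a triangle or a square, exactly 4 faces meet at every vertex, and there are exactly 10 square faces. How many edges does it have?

Let x be the number of triangles; then F = 10 + x.
Edge–face incidences: 2E = 4·10 + 3·x = 40 + 3x.
Every vertex has degree 4, so 4V = 2E.
Euler: V − E + F = 2 ⇒ (2E)/4 − E + (10 + x) = 2.
Multiply by 8: 2·(2E) − 4·(2E) + 8·(10 + x) = 16, i.e. 80 + 8x − 2·(40 + 3x) = 16.
Collecting terms: 2x = 16, so x = 8.
Then 2E = 40 + 3·8 = 64, so E = 32, V = 2E/4 = 16, F = 10 + 8 = 18.

32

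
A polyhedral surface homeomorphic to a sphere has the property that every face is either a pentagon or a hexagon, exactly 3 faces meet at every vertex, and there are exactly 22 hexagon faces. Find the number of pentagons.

Let x be the number of pentagons; then F = 22 + x.
Edge–face incidences: 2E = 6·22 + 5·x = 132 + 5x.
Every vertex has degree 3, so 3V = 2E.
Euler: V − E + F = 2 ⇒ (2E)/3 − E + (22 + x) = 2.
Multiply by 6: 2·(2E) − 3·(2E) + 6·(22 + x) = 12, i.e. 132 + 6x − (132 + 5x) = 12.
Collecting terms: x = 12.
Then 2E = 132 + 5·12 = 192, so E = 96, V = 2E/3 = 64, F = 22 + 12 = 34.

12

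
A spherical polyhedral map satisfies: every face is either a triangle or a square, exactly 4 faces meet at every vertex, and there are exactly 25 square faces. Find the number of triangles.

8

Let x be the number of triangles; then F = 25 + x.
Edge–face incidences: 2E = 4·25 + 3·x = 100 + 3x.
Every vertex has degree 4, so 4V = 2E.
Euler: V − E + F = 2 ⇒ (2E)/4 − E + (25 + x) = 2.
Multiply by 8: 2·(2E) − 4·(2E) + 8·(25 + x) = 16, i.e. 200 + 8x − 2·(100 + 3x) = 16.
Collecting terms: 2x = 16, so x = 8.
Then 2E = 100 + 3·8 = 124, so E = 62, V = 2E/4 = 31, F = 25 + 8 = 33.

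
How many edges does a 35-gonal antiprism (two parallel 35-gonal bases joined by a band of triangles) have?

140

An antiprism on an n-gon has two n-gon caps and 2n triangles: V = 2·35 = 70, E = 4·35 = 140, F = 2·35 + 2 = 72.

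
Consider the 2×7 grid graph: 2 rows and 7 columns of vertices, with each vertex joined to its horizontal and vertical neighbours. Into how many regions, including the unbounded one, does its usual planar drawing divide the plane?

7

The grid has V = 2·7 = 14 vertices and E = 2·6 + 7·1 = 19 edges.
F = 2 − V + E = 2 − 14 + 19 = 7.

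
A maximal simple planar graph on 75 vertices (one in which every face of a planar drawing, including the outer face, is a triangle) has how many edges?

In a plane triangulation 3F = 2E and V − E + F = 2, so E = 3V − 6 = 3·75 − 6 = 219.

219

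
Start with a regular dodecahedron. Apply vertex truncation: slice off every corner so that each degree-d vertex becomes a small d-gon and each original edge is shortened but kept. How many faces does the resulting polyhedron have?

The base solid has V = 20, E = 30, F = 12.
Truncation replaces each original edge-end by a new vertex, so V′ = 2E = 60.
Each original edge survives, and each old vertex of degree d contributes d new edges; summing degrees gives Σd = 2E, so E′ = E + 2E = 3E = 90.
Each original face survives and each original vertex becomes one new face: F′ = F + V = 32.

32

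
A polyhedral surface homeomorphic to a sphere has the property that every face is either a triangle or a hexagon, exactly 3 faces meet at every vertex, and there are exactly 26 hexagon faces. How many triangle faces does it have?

4

Let x be the number of triangles; then F = 26 + x.
Edge–face incidences: 2E = 6·26 + 3·x = 156 + 3x.
Every vertex has degree 3, so 3V = 2E.
Euler: V − E + F = 2 ⇒ (2E)/3 − E + (26 + x) = 2.
Multiply by 6: 2·(2E) − 3·(2E) + 6·(26 + x) = 12, i.e. 156 + 6x − (156 + 3x) = 12.
Collecting terms: 3x = 12, so x = 4.
Then 2E = 156 + 3·4 = 168, so E = 84, V = 2E/3 = 56, F = 26 + 4 = 30.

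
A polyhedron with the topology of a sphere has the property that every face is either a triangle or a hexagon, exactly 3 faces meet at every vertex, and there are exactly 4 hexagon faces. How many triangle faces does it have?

Let x be the number of triangles; then F = 4 + x.
Edge–face incidences: 2E = 6·4 + 3·x = 24 + 3x.
Every vertex has degree 3, so 3V = 2E.
Euler: V − E + F = 2 ⇒ (2E)/3 − E + (4 + x) = 2.
Multiply by 6: 2·(2E) − 3·(2E) + 6·(4 + x) = 12, i.e. 24 + 6x − (24 + 3x) = 12.
Collecting terms: 3x = 12, so x = 4.
Then 2E = 24 + 3·4 = 36, so E = 18, V = 2E/3 = 12, F = 4 + 4 = 8.

4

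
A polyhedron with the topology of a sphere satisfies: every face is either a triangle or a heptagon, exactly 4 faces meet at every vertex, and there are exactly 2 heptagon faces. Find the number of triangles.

Let x be the number of triangles; then F = 2 + x.
Edge–face incidences: 2E = 7·2 + 3·x = 14 + 3x.
Every vertex has degree 4, so 4V = 2E.
Euler: V − E + F = 2 ⇒ (2E)/4 − E + (2 + x) = 2.
Multiply by 8: 2·(2E) − 4·(2E) + 8·(2 + x) = 16, i.e. 16 + 8x − 2·(14 + 3x) = 16.
Collecting terms: 2x − 12 = 16, so 2x = 28, so x = 14.
Then 2E = 14 + 3·14 = 56, so E = 28, V = 2E/4 = 14, F = 2 + 14 = 16.

14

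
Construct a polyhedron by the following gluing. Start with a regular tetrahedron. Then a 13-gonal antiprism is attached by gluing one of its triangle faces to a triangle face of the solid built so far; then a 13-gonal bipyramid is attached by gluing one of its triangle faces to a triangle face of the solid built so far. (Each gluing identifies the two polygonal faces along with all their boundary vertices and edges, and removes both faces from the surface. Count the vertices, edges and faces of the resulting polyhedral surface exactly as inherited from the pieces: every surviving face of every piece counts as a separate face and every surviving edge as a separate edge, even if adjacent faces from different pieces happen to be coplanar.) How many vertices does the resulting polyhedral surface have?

A regular tetrahedron: V=4, E=6, F=4.
Attach a 13-gonal antiprism (V=26, E=52, F=28) along a 3-gon: merge 3 vertices and 3 edges, delete both glued faces → V=27, E=55, F=30.
Attach a 13-gonal bipyramid (V=15, E=39, F=26) along a 3-gon: merge 3 vertices and 3 edges, delete both glued faces → V=39, E=91, F=54.
Check: V − E + F = 39 − 91 + 54 = 2.

39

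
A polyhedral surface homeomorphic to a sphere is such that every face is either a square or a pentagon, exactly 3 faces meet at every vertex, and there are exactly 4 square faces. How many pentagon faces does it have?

Let x be the number of pentagons; then F = 4 + x.
Edge–face incidences: 2E = 4·4 + 5·x = 16 + 5x.
Every vertex has degree 3, so 3V = 2E.
Euler: V − E + F = 2 ⇒ (2E)/3 − E + (4 + x) = 2.
Multiply by 6: 2·(2E) − 3·(2E) + 6·(4 + x) = 12, i.e. 24 + 6x − (16 + 5x) = 12.
Collecting terms: x + 8 = 12, so x = 4.
Then 2E = 16 + 5·4 = 36, so E = 18, V = 2E/3 = 12, F = 4 + 4 = 8.

4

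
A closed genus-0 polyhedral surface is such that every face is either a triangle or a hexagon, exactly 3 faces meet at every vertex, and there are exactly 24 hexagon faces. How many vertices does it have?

52

Let x be the number of triangles; then F = 24 + x.
Edge–face incidences: 2E = 6·24 + 3·x = 144 + 3x.
Every vertex has degree 3, so 3V = 2E.
Euler: V − E + F = 2 ⇒ (2E)/3 − E + (24 + x) = 2.
Multiply by 6: 2·(2E) − 3·(2E) + 6·(24 + x) = 12, i.e. 144 + 6x − (144 + 3x) = 12.
Collecting terms: 3x = 12, so x = 4.
Then 2E = 144 + 3·4 = 156, so E = 78, V = 2E/3 = 52, F = 24 + 4 = 28.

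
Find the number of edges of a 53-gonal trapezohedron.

The n-trapezohedron (dual of the n-antiprism) has V = 2·53 + 2 = 108, E = 4·53 = 212, F = 2·53 = 106.

212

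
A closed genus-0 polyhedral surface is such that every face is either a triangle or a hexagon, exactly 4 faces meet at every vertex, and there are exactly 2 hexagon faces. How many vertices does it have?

12

Let x be the number of triangles; then F = 2 + x.
Edge–face incidences: 2E = 6·2 + 3·x = 12 + 3x.
Every vertex has degree 4, so 4V = 2E.
Euler: V − E + F = 2 ⇒ (2E)/4 − E + (2 + x) = 2.
Multiply by 8: 2·(2E) − 4·(2E) + 8·(2 + x) = 16, i.e. 16 + 8x − 2·(12 + 3x) = 16.
Collecting terms: 2x − 8 = 16, so 2x = 24, so x = 12.
Then 2E = 12 + 3·12 = 48, so E = 24, V = 2E/4 = 12, F = 2 + 12 = 14.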